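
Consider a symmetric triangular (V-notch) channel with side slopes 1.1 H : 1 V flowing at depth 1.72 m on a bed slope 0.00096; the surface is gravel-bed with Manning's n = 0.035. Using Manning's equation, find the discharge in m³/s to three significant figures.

A = z·y² = 1.1×1.72² = 3.254 m²
P = 2y√(1+z²) = 2×1.72×√(1+1.1²) = 5.114 m
R = A/P = 3.254/5.114 = 0.6363 m
Q = (1/n)·A·R^(2/3)·S^(1/2) = (1/0.035) × 3.254 × 0.6363^(2/3) × 0.00096^(1/2) = 2.131 m³/s

2.13 m³/s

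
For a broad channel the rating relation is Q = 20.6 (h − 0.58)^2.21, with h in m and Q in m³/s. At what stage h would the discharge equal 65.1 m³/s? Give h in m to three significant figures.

2.26 m

h − h₀ = (Q/C)^(1/b) = (65.1/20.6)^(1/2.21) = 1.683 m
h = 0.58 + 1.683 = 2.263 m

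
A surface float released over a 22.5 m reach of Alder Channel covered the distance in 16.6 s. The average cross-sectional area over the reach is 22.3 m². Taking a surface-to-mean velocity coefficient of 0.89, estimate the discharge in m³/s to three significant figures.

26.9 m³/s

v_surface = L / t̄ = 22.5 / 16.6 = 1.355 m/s
v_mean = 0.89 × 1.355 = 1.206 m/s
Q = A × v_mean = 22.3 × 1.206 = 26.90 m³/s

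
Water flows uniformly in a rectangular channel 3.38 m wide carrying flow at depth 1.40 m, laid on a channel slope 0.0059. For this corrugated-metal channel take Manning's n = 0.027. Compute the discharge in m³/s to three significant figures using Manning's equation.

11.3 m³/s

A = b·y = 3.38 × 1.40 = 4.732 m²
P = b + 2y = 3.38 + 2×1.40 = 6.180 m
R = A/P = 4.732/6.180 = 0.7657 m
Q = (1/n)·A·R^(2/3)·S^(1/2) = (1/0.027) × 4.732 × 0.7657^(2/3) × 0.0059^(1/2) = 11.27 m³/s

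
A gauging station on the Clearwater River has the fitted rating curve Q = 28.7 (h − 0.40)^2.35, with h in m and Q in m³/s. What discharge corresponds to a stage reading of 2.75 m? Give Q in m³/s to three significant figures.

Q = 28.7 × (2.75 − 0.40)^2.35 = 28.7 × 2.35^2.35 = 213.7 m³/s

214 m³/s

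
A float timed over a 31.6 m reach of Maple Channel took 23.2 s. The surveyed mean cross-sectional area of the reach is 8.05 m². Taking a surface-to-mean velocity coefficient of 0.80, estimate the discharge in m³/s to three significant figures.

8.77 m³/s

v_surface = L / t̄ = 31.6 / 23.2 = 1.362 m/s
v_mean = 0.80 × 1.362 = 1.090 m/s
Q = A × v_mean = 8.05 × 1.090 = 8.772 m³/s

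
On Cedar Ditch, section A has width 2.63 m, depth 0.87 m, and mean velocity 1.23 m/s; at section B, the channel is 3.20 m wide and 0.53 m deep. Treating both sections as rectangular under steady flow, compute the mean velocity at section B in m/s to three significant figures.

1.66 m/s

Q = A₁V₁ = (2.63×0.87) × 1.23 = 2.814 m³/s
A₂ = 3.20 × 0.53 = 1.696 m²
V₂ = Q/A₂ = 2.814/1.696 = 1.659 m/s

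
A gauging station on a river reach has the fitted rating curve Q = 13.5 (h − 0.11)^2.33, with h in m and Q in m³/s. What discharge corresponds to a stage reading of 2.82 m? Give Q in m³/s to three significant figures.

Q = 13.5 × (2.82 − 0.11)^2.33 = 13.5 × 2.71^2.33 = 137.8 m³/s

138 m³/s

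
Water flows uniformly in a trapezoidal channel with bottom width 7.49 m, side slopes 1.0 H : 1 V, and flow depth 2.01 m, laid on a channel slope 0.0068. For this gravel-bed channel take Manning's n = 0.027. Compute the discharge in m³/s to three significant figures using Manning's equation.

74.7 m³/s

A = (b + z·y)·y = (7.49 + 1.0×2.01)×2.01 = 19.10 m²
P = b + 2y√(1+z²) = 7.49 + 2×2.01×√(1+1.0²) = 13.18 m
R = A/P = 19.10/13.18 = 1.449 m
Q = (1/n)·A·R^(2/3)·S^(1/2) = (1/0.027) × 19.10 × 1.449^(2/3) × 0.0068^(1/2) = 74.69 m³/s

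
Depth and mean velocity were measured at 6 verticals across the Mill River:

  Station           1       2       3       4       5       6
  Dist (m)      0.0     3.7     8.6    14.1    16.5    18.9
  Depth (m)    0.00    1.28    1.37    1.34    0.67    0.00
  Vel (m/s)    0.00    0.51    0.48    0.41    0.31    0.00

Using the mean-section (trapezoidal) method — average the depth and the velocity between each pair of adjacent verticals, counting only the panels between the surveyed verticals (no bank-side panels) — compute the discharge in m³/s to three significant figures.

8.13 m³/s

Panel 1-2: Δb = 3.7 m, d̄ = (0.00+1.28)/2 = 0.64, v̄ = (0.00+0.51)/2 = 0.255 → q = 3.7×0.64×0.255 = 0.6038 m³/s
Panel 2-3: Δb = 4.9 m, d̄ = (1.28+1.37)/2 = 1.325, v̄ = (0.51+0.48)/2 = 0.495 → q = 4.9×1.325×0.495 = 3.214 m³/s
Panel 3-4: Δb = 5.5 m, d̄ = (1.37+1.34)/2 = 1.355, v̄ = (0.48+0.41)/2 = 0.445 → q = 5.5×1.355×0.445 = 3.316 m³/s
Panel 4-5: Δb = 2.4 m, d̄ = (1.34+0.67)/2 = 1.005, v̄ = (0.41+0.31)/2 = 0.36 → q = 2.4×1.005×0.36 = 0.8683 m³/s
Panel 5-6: Δb = 2.4 m, d̄ = (0.67+0.00)/2 = 0.335, v̄ = (0.31+0.00)/2 = 0.155 → q = 2.4×0.335×0.155 = 0.1246 m³/s
Q = Σ q = 8.127 m³/s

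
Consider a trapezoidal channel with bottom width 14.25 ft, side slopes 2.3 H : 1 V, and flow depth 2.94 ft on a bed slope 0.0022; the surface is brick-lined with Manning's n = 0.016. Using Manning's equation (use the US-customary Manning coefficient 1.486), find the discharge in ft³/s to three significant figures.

A = (b + z·y)·y = (14.25 + 2.3×2.94)×2.94 = 61.78 ft²
P = b + 2y√(1+z²) = 14.25 + 2×2.94×√(1+2.3²) = 29.00 ft
R = A/P = 61.78/29.00 = 2.130 ft
Q = (1.486/n)·A·R^(2/3)·S^(1/2) = (1.486/0.016) × 61.78 × 2.130^(2/3) × 0.0022^(1/2) = 445.6 ft³/s

446 ft³/s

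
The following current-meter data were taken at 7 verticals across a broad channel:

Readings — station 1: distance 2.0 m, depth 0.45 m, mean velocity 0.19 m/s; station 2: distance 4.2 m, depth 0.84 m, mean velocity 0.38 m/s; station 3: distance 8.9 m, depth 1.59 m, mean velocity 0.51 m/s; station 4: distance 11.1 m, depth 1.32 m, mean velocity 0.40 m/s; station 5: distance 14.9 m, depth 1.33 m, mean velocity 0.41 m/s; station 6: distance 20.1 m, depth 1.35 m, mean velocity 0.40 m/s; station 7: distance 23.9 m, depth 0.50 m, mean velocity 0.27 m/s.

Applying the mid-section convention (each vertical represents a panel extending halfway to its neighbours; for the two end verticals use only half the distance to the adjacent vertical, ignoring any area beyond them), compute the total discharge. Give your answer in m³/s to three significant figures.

w_1 = (4.2 − 2.0)/2 = 1.1 m; q_1 = 0.19 × 0.45 × 1.1 = 0.09405 m³/s
w_2 = (8.9 − 2.0)/2 = 3.45 m; q_2 = 0.38 × 0.84 × 3.45 = 1.101 m³/s
w_3 = (11.1 − 4.2)/2 = 3.45 m; q_3 = 0.51 × 1.59 × 3.45 = 2.798 m³/s
w_4 = (14.9 − 8.9)/2 = 3 m; q_4 = 0.40 × 1.32 × 3 = 1.584 m³/s
w_5 = (20.1 − 11.1)/2 = 4.5 m; q_5 = 0.41 × 1.33 × 4.5 = 2.454 m³/s
w_6 = (23.9 − 14.9)/2 = 4.5 m; q_6 = 0.40 × 1.35 × 4.5 = 2.430 m³/s
w_7 = (23.9 − 20.1)/2 = 1.9 m; q_7 = 0.27 × 0.50 × 1.9 = 0.2565 m³/s
Q = Σ qᵢ = 10.72 m³/s

10.7 m³/s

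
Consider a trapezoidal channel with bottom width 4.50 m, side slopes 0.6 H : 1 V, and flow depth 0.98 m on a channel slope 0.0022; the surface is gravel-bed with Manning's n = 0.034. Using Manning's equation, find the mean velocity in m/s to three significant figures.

A = (b + z·y)·y = (4.50 + 0.6×0.98)×0.98 = 4.986 m²
P = b + 2y√(1+z²) = 4.50 + 2×0.98×√(1+0.6²) = 6.786 m
R = A/P = 4.986/6.786 = 0.7348 m
Q = (1/n)·A·R^(2/3)·S^(1/2) = (1/0.034) × 4.986 × 0.7348^(2/3) × 0.0022^(1/2) = 5.601 m³/s
V = Q/A = 5.601/4.986 = 1.123 m/s

1.12 m/s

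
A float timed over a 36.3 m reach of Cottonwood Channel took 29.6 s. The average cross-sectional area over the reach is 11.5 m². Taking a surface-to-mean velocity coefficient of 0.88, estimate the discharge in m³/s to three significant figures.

12.4 m³/s

v_surface = L / t̄ = 36.3 / 29.6 = 1.226 m/s
v_mean = 0.88 × 1.226 = 1.079 m/s
Q = A × v_mean = 11.5 × 1.079 = 12.41 m³/s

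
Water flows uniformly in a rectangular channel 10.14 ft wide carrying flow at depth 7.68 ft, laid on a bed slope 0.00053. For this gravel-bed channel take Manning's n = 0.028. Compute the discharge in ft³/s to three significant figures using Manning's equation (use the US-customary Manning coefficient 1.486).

200 ft³/s

A = b·y = 10.14 × 7.68 = 77.88 ft²
P = b + 2y = 10.14 + 2×7.68 = 25.50 ft
R = A/P = 77.88/25.50 = 3.054 ft
Q = (1.486/n)·A·R^(2/3)·S^(1/2) = (1.486/0.028) × 77.88 × 3.054^(2/3) × 0.00053^(1/2) = 200.3 ft³/s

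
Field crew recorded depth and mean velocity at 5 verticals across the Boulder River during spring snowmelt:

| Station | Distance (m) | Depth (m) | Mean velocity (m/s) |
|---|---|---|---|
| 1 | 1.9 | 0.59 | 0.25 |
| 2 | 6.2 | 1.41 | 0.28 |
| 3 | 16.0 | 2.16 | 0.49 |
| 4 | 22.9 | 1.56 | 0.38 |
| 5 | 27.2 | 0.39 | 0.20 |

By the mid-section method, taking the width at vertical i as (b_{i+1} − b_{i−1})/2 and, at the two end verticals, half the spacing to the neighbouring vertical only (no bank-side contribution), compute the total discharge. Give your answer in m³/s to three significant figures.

w_1 = (6.2 − 1.9)/2 = 2.15 m; q_1 = 0.25 × 0.59 × 2.15 = 0.3171 m³/s
w_2 = (16.0 − 1.9)/2 = 7.05 m; q_2 = 0.28 × 1.41 × 7.05 = 2.783 m³/s
w_3 = (22.9 − 6.2)/2 = 8.35 m; q_3 = 0.49 × 2.16 × 8.35 = 8.838 m³/s
w_4 = (27.2 − 16.0)/2 = 5.6 m; q_4 = 0.38 × 1.56 × 5.6 = 3.320 m³/s
w_5 = (27.2 − 22.9)/2 = 2.15 m; q_5 = 0.20 × 0.39 × 2.15 = 0.1677 m³/s
Q = Σ qᵢ = 15.43 m³/s

15.4 m³/s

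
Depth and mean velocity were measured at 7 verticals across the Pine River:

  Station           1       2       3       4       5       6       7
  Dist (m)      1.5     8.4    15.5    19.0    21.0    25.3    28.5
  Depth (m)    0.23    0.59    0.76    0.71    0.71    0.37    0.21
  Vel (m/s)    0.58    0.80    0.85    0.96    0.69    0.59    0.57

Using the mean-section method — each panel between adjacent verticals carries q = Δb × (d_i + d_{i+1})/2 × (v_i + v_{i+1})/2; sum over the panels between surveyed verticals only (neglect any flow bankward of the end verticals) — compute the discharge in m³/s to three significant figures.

11.4 m³/s

Panel 1-2: Δb = 6.9 m, d̄ = (0.23+0.59)/2 = 0.41, v̄ = (0.58+0.80)/2 = 0.69 → q = 6.9×0.41×0.69 = 1.952 m³/s
Panel 2-3: Δb = 7.1 m, d̄ = (0.59+0.76)/2 = 0.675, v̄ = (0.80+0.85)/2 = 0.825 → q = 7.1×0.675×0.825 = 3.954 m³/s
Panel 3-4: Δb = 3.5 m, d̄ = (0.76+0.71)/2 = 0.735, v̄ = (0.85+0.96)/2 = 0.905 → q = 3.5×0.735×0.905 = 2.328 m³/s
Panel 4-5: Δb = 2 m, d̄ = (0.71+0.71)/2 = 0.71, v̄ = (0.96+0.69)/2 = 0.825 → q = 2×0.71×0.825 = 1.172 m³/s
Panel 5-6: Δb = 4.3 m, d̄ = (0.71+0.37)/2 = 0.54, v̄ = (0.69+0.59)/2 = 0.64 → q = 4.3×0.54×0.64 = 1.486 m³/s
Panel 6-7: Δb = 3.2 m, d̄ = (0.37+0.21)/2 = 0.29, v̄ = (0.59+0.57)/2 = 0.58 → q = 3.2×0.29×0.58 = 0.5382 m³/s
Q = Σ q = 11.43 m³/s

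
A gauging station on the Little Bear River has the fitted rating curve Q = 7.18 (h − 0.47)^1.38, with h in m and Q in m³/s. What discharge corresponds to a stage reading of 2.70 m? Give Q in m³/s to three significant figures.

Q = 7.18 × (2.70 − 0.47)^1.38 = 7.18 × 2.23^1.38 = 21.72 m³/s

21.7 m³/s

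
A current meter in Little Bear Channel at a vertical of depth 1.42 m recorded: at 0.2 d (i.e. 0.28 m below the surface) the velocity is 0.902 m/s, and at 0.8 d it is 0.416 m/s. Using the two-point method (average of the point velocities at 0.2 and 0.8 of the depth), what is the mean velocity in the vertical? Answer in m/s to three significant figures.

v̄ = (0.902 + 0.416) / 2 = 0.6590 m/s

0.659 m/s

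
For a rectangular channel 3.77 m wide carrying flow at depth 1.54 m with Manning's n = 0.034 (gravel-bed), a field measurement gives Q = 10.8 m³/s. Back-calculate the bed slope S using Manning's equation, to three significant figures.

A = b·y = 3.77 × 1.54 = 5.806 m²
P = b + 2y = 3.77 + 2×1.54 = 6.850 m
R = A/P = 5.806/6.850 = 0.8476 m
S = (Q·n / (1·A·R^(2/3)))² = (10.8×0.034 / (1×5.806×0.8956))² = 0.004987

0.00499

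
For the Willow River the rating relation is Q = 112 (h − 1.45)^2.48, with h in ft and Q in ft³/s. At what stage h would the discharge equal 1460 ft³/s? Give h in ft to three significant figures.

h − h₀ = (Q/C)^(1/b) = (1460/112)^(1/2.48) = 2.816 ft
h = 1.45 + 2.816 = 4.266 ft

4.27 ft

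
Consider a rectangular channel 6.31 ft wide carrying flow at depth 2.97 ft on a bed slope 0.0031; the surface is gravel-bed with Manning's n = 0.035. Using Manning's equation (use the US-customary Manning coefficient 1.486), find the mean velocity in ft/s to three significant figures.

3.14 ft/s

A = b·y = 6.31 × 2.97 = 18.74 ft²
P = b + 2y = 6.31 + 2×2.97 = 12.25 ft
R = A/P = 18.74/12.25 = 1.530 ft
Q = (1.486/n)·A·R^(2/3)·S^(1/2) = (1.486/0.035) × 18.74 × 1.530^(2/3) × 0.0031^(1/2) = 58.82 ft³/s
V = Q/A = 58.82/18.74 = 3.139 ft/s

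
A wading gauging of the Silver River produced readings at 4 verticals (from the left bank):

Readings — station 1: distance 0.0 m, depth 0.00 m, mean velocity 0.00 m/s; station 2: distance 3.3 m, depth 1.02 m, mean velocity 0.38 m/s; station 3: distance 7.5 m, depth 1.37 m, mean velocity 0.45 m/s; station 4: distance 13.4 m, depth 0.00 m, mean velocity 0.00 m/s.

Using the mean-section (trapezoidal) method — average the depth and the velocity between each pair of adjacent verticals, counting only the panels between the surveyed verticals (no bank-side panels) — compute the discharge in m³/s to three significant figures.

3.31 m³/s

Panel 1-2: Δb = 3.3 m, d̄ = (0.00+1.02)/2 = 0.51, v̄ = (0.00+0.38)/2 = 0.19 → q = 3.3×0.51×0.19 = 0.3198 m³/s
Panel 2-3: Δb = 4.2 m, d̄ = (1.02+1.37)/2 = 1.195, v̄ = (0.38+0.45)/2 = 0.415 → q = 4.2×1.195×0.415 = 2.083 m³/s
Panel 3-4: Δb = 5.9 m, d̄ = (1.37+0.00)/2 = 0.685, v̄ = (0.45+0.00)/2 = 0.225 → q = 5.9×0.685×0.225 = 0.9093 m³/s
Q = Σ q = 3.312 m³/s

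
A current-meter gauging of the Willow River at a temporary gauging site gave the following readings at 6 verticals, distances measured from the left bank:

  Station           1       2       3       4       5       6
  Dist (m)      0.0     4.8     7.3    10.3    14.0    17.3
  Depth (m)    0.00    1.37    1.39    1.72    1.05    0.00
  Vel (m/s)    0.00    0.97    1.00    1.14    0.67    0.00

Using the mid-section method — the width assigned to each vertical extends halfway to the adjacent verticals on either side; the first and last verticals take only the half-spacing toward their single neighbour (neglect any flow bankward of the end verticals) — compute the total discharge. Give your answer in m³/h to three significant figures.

w_2 = (7.3 − 0.0)/2 = 3.65 m; q_2 = 0.97 × 1.37 × 3.65 = 4.850 m³/s
w_3 = (10.3 − 4.8)/2 = 2.75 m; q_3 = 1.00 × 1.39 × 2.75 = 3.823 m³/s
w_4 = (14.0 − 7.3)/2 = 3.35 m; q_4 = 1.14 × 1.72 × 3.35 = 6.569 m³/s
w_5 = (17.3 − 10.3)/2 = 3.5 m; q_5 = 0.67 × 1.05 × 3.5 = 2.462 m³/s
Stations 1, 6 contribute zero (depth or velocity is 0).
Q = Σ qᵢ = 17.70 m³/s
= 17.70 × 3600 = 63730 m³/h

63700 m³/h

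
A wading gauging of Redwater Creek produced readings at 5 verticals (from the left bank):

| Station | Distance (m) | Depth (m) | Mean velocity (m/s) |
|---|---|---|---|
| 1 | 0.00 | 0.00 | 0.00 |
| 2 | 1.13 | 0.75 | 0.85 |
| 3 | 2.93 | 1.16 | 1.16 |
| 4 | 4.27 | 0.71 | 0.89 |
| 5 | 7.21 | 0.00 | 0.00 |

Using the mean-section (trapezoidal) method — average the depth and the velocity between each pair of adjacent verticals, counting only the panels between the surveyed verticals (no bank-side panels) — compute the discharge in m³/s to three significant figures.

Panel 1-2: Δb = 1.13 m, d̄ = (0.00+0.75)/2 = 0.375, v̄ = (0.00+0.85)/2 = 0.425 → q = 1.13×0.375×0.425 = 0.1801 m³/s
Panel 2-3: Δb = 1.8 m, d̄ = (0.75+1.16)/2 = 0.955, v̄ = (0.85+1.16)/2 = 1.005 → q = 1.8×0.955×1.005 = 1.728 m³/s
Panel 3-4: Δb = 1.34 m, d̄ = (1.16+0.71)/2 = 0.935, v̄ = (1.16+0.89)/2 = 1.025 → q = 1.34×0.935×1.025 = 1.284 m³/s
Panel 4-5: Δb = 2.94 m, d̄ = (0.71+0.00)/2 = 0.355, v̄ = (0.89+0.00)/2 = 0.445 → q = 2.94×0.355×0.445 = 0.4644 m³/s
Q = Σ q = 3.656 m³/s

3.66 m³/s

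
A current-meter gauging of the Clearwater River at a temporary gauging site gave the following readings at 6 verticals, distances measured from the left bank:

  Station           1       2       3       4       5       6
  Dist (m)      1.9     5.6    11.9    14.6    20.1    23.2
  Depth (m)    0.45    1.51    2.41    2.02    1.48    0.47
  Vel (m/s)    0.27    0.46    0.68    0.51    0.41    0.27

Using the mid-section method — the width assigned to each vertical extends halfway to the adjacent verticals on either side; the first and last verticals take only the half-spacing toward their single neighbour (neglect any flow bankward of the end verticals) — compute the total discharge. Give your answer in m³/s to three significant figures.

18.1 m³/s

w_1 = (5.6 − 1.9)/2 = 1.85 m; q_1 = 0.27 × 0.45 × 1.85 = 0.2248 m³/s
w_2 = (11.9 − 1.9)/2 = 5 m; q_2 = 0.46 × 1.51 × 5 = 3.473 m³/s
w_3 = (14.6 − 5.6)/2 = 4.5 m; q_3 = 0.68 × 2.41 × 4.5 = 7.375 m³/s
w_4 = (20.1 − 11.9)/2 = 4.1 m; q_4 = 0.51 × 2.02 × 4.1 = 4.224 m³/s
w_5 = (23.2 − 14.6)/2 = 4.3 m; q_5 = 0.41 × 1.48 × 4.3 = 2.609 m³/s
w_6 = (23.2 − 20.1)/2 = 1.55 m; q_6 = 0.27 × 0.47 × 1.55 = 0.1967 m³/s
Q = Σ qᵢ = 18.10 m³/s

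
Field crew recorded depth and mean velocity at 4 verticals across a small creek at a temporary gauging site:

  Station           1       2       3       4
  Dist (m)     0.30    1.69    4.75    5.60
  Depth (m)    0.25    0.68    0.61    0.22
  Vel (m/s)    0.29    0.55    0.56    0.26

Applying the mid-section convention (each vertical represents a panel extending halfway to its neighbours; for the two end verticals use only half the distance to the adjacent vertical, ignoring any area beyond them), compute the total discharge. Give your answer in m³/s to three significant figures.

1.57 m³/s

w_1 = (1.69 − 0.30)/2 = 0.695 m; q_1 = 0.29 × 0.25 × 0.695 = 0.05039 m³/s
w_2 = (4.75 − 0.30)/2 = 2.225 m; q_2 = 0.55 × 0.68 × 2.225 = 0.8322 m³/s
w_3 = (5.60 − 1.69)/2 = 1.955 m; q_3 = 0.56 × 0.61 × 1.955 = 0.6678 m³/s
w_4 = (5.60 − 4.75)/2 = 0.425 m; q_4 = 0.26 × 0.22 × 0.425 = 0.02431 m³/s
Q = Σ qᵢ = 1.575 m³/s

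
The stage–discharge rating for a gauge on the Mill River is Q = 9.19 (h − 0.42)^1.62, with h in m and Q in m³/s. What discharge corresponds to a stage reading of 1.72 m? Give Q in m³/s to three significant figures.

Q = 9.19 × (1.72 − 0.42)^1.62 = 9.19 × 1.3^1.62 = 14.06 m³/s

14.1 m³/s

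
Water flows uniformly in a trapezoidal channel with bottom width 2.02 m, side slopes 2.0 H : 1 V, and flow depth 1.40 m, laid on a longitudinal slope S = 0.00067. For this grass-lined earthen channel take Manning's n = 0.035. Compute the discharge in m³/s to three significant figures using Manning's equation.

A = (b + z·y)·y = (2.02 + 2.0×1.40)×1.40 = 6.748 m²
P = b + 2y√(1+z²) = 2.02 + 2×1.40×√(1+2.0²) = 8.281 m
R = A/P = 6.748/8.281 = 0.8149 m
Q = (1/n)·A·R^(2/3)·S^(1/2) = (1/0.035) × 6.748 × 0.8149^(2/3) × 0.00067^(1/2) = 4.354 m³/s

4.35 m³/s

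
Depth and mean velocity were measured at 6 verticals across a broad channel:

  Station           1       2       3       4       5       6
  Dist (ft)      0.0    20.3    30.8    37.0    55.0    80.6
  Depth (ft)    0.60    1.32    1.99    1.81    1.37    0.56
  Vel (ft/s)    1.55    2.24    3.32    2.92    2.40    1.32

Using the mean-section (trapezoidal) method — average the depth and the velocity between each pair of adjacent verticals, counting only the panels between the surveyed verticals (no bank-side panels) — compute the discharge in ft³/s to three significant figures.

244 ft³/s

Panel 1-2: Δb = 20.3 ft, d̄ = (0.60+1.32)/2 = 0.96, v̄ = (1.55+2.24)/2 = 1.895 → q = 20.3×0.96×1.895 = 36.93 ft³/s
Panel 2-3: Δb = 10.5 ft, d̄ = (1.32+1.99)/2 = 1.655, v̄ = (2.24+3.32)/2 = 2.78 → q = 10.5×1.655×2.78 = 48.31 ft³/s
Panel 3-4: Δb = 6.2 ft, d̄ = (1.99+1.81)/2 = 1.9, v̄ = (3.32+2.92)/2 = 3.12 → q = 6.2×1.9×3.12 = 36.75 ft³/s
Panel 4-5: Δb = 18 ft, d̄ = (1.81+1.37)/2 = 1.59, v̄ = (2.92+2.40)/2 = 2.66 → q = 18×1.59×2.66 = 76.13 ft³/s
Panel 5-6: Δb = 25.6 ft, d̄ = (1.37+0.56)/2 = 0.965, v̄ = (2.40+1.32)/2 = 1.86 → q = 25.6×0.965×1.86 = 45.95 ft³/s
Q = Σ q = 244.1 ft³/s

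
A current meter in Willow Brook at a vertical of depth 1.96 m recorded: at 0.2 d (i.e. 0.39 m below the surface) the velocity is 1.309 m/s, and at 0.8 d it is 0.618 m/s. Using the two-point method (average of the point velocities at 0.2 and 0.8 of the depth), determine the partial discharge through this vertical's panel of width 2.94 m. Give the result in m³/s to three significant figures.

5.55 m³/s

v̄ = (1.309 + 0.618) / 2 = 0.9635 m/s
q = v̄ × d × w = 0.9635 × 1.96 × 2.94 = 5.552 m³/s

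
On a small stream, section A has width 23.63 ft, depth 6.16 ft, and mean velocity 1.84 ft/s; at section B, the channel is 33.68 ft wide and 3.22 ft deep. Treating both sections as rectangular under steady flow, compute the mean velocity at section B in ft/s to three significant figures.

Q = A₁V₁ = (23.63×6.16) × 1.84 = 267.8 ft³/s
A₂ = 33.68 × 3.22 = 108.4 ft²
V₂ = Q/A₂ = 267.8/108.4 = 2.470 ft/s

2.47 ft/s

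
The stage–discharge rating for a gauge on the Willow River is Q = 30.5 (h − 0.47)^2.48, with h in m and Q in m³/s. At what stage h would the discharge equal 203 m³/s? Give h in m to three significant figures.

h − h₀ = (Q/C)^(1/b) = (203/30.5)^(1/2.48) = 2.148 m
h = 0.47 + 2.148 = 2.618 m

2.62 m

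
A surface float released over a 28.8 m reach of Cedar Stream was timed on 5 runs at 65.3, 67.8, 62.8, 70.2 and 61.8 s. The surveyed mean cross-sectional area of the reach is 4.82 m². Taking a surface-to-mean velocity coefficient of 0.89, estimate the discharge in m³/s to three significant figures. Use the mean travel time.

1.88 m³/s

t̄ = (65.3 + 67.8 + 62.8 + 70.2 + 61.8) / 5 = 65.58 s
v_surface = L / t̄ = 28.8 / 65.58 = 0.4392 m/s
v_mean = 0.89 × 0.4392 = 0.3909 m/s
Q = A × v_mean = 4.82 × 0.3909 = 1.884 m³/s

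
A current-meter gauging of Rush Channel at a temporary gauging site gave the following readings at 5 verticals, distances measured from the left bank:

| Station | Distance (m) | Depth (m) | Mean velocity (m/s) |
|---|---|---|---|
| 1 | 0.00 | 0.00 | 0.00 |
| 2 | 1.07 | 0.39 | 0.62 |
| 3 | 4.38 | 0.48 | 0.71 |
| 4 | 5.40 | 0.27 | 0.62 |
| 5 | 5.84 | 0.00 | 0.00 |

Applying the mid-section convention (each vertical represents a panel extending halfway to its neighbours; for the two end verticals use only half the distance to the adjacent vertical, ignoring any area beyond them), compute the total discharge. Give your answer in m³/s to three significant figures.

1.39 m³/s

w_2 = (4.38 − 0.00)/2 = 2.19 m; q_2 = 0.62 × 0.39 × 2.19 = 0.5295 m³/s
w_3 = (5.40 − 1.07)/2 = 2.165 m; q_3 = 0.71 × 0.48 × 2.165 = 0.7378 m³/s
w_4 = (5.84 − 4.38)/2 = 0.73 m; q_4 = 0.62 × 0.27 × 0.73 = 0.1222 m³/s
Stations 1, 5 contribute zero (depth or velocity is 0).
Q = Σ qᵢ = 1.390 m³/s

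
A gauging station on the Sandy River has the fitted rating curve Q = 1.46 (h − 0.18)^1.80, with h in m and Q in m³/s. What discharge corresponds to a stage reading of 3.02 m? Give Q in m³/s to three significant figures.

Q = 1.46 × (3.02 − 0.18)^1.80 = 1.46 × 2.84^1.80 = 9.557 m³/s

9.56 m³/s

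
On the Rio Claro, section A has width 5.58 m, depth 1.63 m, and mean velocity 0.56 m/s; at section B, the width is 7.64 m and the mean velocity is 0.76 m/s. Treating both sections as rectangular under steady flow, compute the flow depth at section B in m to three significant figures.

0.877 m

Q = A₁V₁ = (5.58×1.63) × 0.56 = 5.093 m³/s
d₂ = Q/(b₂ V₂) = 5.093/(7.64×0.76) = 0.8772 m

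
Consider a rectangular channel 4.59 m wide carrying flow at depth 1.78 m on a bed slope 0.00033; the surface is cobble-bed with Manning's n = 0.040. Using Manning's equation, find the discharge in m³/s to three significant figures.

3.72 m³/s

A = b·y = 4.59 × 1.78 = 8.170 m²
P = b + 2y = 4.59 + 2×1.78 = 8.150 m
R = A/P = 8.170/8.150 = 1.002 m
Q = (1/n)·A·R^(2/3)·S^(1/2) = (1/0.040) × 8.170 × 1.002^(2/3) × 0.00033^(1/2) = 3.717 m³/s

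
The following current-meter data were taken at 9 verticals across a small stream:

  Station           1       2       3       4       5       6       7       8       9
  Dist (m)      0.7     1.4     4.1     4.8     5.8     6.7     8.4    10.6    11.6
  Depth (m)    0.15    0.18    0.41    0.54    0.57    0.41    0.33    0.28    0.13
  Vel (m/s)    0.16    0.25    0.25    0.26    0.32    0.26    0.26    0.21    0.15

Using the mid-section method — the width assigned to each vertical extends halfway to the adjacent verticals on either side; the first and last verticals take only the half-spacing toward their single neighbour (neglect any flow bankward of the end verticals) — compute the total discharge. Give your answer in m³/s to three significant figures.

w_1 = (1.4 − 0.7)/2 = 0.35 m; q_1 = 0.16 × 0.15 × 0.35 = 0.008400 m³/s
w_2 = (4.1 − 0.7)/2 = 1.7 m; q_2 = 0.25 × 0.18 × 1.7 = 0.07650 m³/s
w_3 = (4.8 − 1.4)/2 = 1.7 m; q_3 = 0.25 × 0.41 × 1.7 = 0.1743 m³/s
w_4 = (5.8 − 4.1)/2 = 0.85 m; q_4 = 0.26 × 0.54 × 0.85 = 0.1193 m³/s
w_5 = (6.7 − 4.8)/2 = 0.95 m; q_5 = 0.32 × 0.57 × 0.95 = 0.1733 m³/s
w_6 = (8.4 − 5.8)/2 = 1.3 m; q_6 = 0.26 × 0.41 × 1.3 = 0.1386 m³/s
w_7 = (10.6 − 6.7)/2 = 1.95 m; q_7 = 0.26 × 0.33 × 1.95 = 0.1673 m³/s
w_8 = (11.6 − 8.4)/2 = 1.6 m; q_8 = 0.21 × 0.28 × 1.6 = 0.09408 m³/s
w_9 = (11.6 − 10.6)/2 = 0.5 m; q_9 = 0.15 × 0.13 × 0.5 = 0.009750 m³/s
Q = Σ qᵢ = 0.9615 m³/s

0.961 m³/s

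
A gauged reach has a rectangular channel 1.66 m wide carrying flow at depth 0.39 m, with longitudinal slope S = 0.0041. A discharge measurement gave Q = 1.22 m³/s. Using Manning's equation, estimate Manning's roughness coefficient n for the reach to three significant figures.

A = b·y = 1.66 × 0.39 = 0.6474 m²
P = b + 2y = 1.66 + 2×0.39 = 2.440 m
R = A/P = 0.6474/2.440 = 0.2653 m
n = (1/Q)·A·R^(2/3)·S^(1/2) = (1/1.22) × 0.6474 × 0.4129 × 0.06403 = 0.01403

0.0140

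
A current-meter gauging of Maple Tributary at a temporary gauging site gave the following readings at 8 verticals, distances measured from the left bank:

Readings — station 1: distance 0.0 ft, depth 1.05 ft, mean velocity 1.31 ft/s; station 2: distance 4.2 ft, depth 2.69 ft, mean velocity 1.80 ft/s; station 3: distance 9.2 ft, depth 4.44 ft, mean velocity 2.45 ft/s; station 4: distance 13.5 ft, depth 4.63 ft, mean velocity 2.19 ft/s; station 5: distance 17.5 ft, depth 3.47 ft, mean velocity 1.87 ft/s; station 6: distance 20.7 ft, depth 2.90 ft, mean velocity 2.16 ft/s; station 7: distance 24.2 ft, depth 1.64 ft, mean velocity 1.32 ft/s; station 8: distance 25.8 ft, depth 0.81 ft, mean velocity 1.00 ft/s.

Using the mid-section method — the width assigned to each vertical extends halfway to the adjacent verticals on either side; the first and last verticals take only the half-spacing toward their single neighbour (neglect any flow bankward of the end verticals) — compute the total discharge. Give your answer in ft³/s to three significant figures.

w_1 = (4.2 − 0.0)/2 = 2.1 ft; q_1 = 1.31 × 1.05 × 2.1 = 2.889 ft³/s
w_2 = (9.2 − 0.0)/2 = 4.6 ft; q_2 = 1.80 × 2.69 × 4.6 = 22.27 ft³/s
w_3 = (13.5 − 4.2)/2 = 4.65 ft; q_3 = 2.45 × 4.44 × 4.65 = 50.58 ft³/s
w_4 = (17.5 − 9.2)/2 = 4.15 ft; q_4 = 2.19 × 4.63 × 4.15 = 42.08 ft³/s
w_5 = (20.7 − 13.5)/2 = 3.6 ft; q_5 = 1.87 × 3.47 × 3.6 = 23.36 ft³/s
w_6 = (24.2 − 17.5)/2 = 3.35 ft; q_6 = 2.16 × 2.90 × 3.35 = 20.98 ft³/s
w_7 = (25.8 − 20.7)/2 = 2.55 ft; q_7 = 1.32 × 1.64 × 2.55 = 5.520 ft³/s
w_8 = (25.8 − 24.2)/2 = 0.8 ft; q_8 = 1.00 × 0.81 × 0.8 = 0.6480 ft³/s
Q = Σ qᵢ = 168.3 ft³/s

168 ft³/s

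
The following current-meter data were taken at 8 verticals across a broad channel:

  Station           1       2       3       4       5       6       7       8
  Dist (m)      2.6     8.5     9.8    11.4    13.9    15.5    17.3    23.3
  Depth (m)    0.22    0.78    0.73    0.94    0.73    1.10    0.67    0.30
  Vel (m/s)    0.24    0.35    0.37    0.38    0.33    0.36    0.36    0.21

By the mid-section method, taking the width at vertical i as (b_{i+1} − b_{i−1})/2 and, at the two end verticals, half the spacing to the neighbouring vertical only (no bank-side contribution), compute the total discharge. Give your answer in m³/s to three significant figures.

4.56 m³/s

w_1 = (8.5 − 2.6)/2 = 2.95 m; q_1 = 0.24 × 0.22 × 2.95 = 0.1558 m³/s
w_2 = (9.8 − 2.6)/2 = 3.6 m; q_2 = 0.35 × 0.78 × 3.6 = 0.9828 m³/s
w_3 = (11.4 − 8.5)/2 = 1.45 m; q_3 = 0.37 × 0.73 × 1.45 = 0.3916 m³/s
w_4 = (13.9 − 9.8)/2 = 2.05 m; q_4 = 0.38 × 0.94 × 2.05 = 0.7323 m³/s
w_5 = (15.5 − 11.4)/2 = 2.05 m; q_5 = 0.33 × 0.73 × 2.05 = 0.4938 m³/s
w_6 = (17.3 − 13.9)/2 = 1.7 m; q_6 = 0.36 × 1.10 × 1.7 = 0.6732 m³/s
w_7 = (23.3 − 15.5)/2 = 3.9 m; q_7 = 0.36 × 0.67 × 3.9 = 0.9407 m³/s
w_8 = (23.3 − 17.3)/2 = 3 m; q_8 = 0.21 × 0.30 × 3 = 0.1890 m³/s
Q = Σ qᵢ = 4.559 m³/s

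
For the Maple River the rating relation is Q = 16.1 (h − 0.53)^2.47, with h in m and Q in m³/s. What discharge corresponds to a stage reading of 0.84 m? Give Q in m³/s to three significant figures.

Q = 16.1 × (0.84 − 0.53)^2.47 = 16.1 × 0.31^2.47 = 0.8923 m³/s

0.892 m³/s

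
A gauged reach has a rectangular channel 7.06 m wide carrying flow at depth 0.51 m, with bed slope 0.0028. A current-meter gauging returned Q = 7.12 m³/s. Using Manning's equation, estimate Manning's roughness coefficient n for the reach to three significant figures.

A = b·y = 7.06 × 0.51 = 3.601 m²
P = b + 2y = 7.06 + 2×0.51 = 8.080 m
R = A/P = 3.601/8.080 = 0.4456 m
n = (1/Q)·A·R^(2/3)·S^(1/2) = (1/7.12) × 3.601 × 0.5834 × 0.05292 = 0.01561

0.0156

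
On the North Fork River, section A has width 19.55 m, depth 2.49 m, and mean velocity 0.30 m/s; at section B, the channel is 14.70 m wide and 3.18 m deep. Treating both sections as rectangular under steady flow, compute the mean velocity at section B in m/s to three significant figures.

Q = A₁V₁ = (19.55×2.49) × 0.30 = 14.60 m³/s
A₂ = 14.70 × 3.18 = 46.75 m²
V₂ = Q/A₂ = 14.60/46.75 = 0.3124 m/s

0.312 m/s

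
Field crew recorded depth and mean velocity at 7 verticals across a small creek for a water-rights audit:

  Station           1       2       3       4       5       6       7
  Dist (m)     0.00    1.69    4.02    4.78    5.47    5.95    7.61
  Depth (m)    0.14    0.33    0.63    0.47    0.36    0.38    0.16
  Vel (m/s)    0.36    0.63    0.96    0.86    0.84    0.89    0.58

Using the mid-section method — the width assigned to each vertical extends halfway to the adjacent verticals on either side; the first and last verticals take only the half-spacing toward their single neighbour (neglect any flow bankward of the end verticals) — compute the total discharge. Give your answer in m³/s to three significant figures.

w_1 = (1.69 − 0.00)/2 = 0.845 m; q_1 = 0.36 × 0.14 × 0.845 = 0.04259 m³/s
w_2 = (4.02 − 0.00)/2 = 2.01 m; q_2 = 0.63 × 0.33 × 2.01 = 0.4179 m³/s
w_3 = (4.78 − 1.69)/2 = 1.545 m; q_3 = 0.96 × 0.63 × 1.545 = 0.9344 m³/s
w_4 = (5.47 − 4.02)/2 = 0.725 m; q_4 = 0.86 × 0.47 × 0.725 = 0.2930 m³/s
w_5 = (5.95 − 4.78)/2 = 0.585 m; q_5 = 0.84 × 0.36 × 0.585 = 0.1769 m³/s
w_6 = (7.61 − 5.47)/2 = 1.07 m; q_6 = 0.89 × 0.38 × 1.07 = 0.3619 m³/s
w_7 = (7.61 − 5.95)/2 = 0.83 m; q_7 = 0.58 × 0.16 × 0.83 = 0.07702 m³/s
Q = Σ qᵢ = 2.304 m³/s

2.30 m³/s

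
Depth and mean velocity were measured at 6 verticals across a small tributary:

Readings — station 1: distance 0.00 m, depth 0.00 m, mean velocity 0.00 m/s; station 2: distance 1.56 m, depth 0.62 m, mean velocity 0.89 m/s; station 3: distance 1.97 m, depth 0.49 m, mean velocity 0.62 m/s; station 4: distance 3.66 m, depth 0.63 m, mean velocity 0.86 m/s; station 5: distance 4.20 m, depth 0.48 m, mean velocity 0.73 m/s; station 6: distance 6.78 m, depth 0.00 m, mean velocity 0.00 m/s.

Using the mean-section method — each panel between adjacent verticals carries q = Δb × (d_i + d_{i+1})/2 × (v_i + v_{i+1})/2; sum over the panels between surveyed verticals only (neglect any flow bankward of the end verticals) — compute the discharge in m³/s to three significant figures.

1.55 m³/s

Panel 1-2: Δb = 1.56 m, d̄ = (0.00+0.62)/2 = 0.31, v̄ = (0.00+0.89)/2 = 0.445 → q = 1.56×0.31×0.445 = 0.2152 m³/s
Panel 2-3: Δb = 0.41 m, d̄ = (0.62+0.49)/2 = 0.555, v̄ = (0.89+0.62)/2 = 0.755 → q = 0.41×0.555×0.755 = 0.1718 m³/s
Panel 3-4: Δb = 1.69 m, d̄ = (0.49+0.63)/2 = 0.56, v̄ = (0.62+0.86)/2 = 0.74 → q = 1.69×0.56×0.74 = 0.7003 m³/s
Panel 4-5: Δb = 0.54 m, d̄ = (0.63+0.48)/2 = 0.555, v̄ = (0.86+0.73)/2 = 0.795 → q = 0.54×0.555×0.795 = 0.2383 m³/s
Panel 5-6: Δb = 2.58 m, d̄ = (0.48+0.00)/2 = 0.24, v̄ = (0.73+0.00)/2 = 0.365 → q = 2.58×0.24×0.365 = 0.2260 m³/s
Q = Σ q = 1.552 m³/s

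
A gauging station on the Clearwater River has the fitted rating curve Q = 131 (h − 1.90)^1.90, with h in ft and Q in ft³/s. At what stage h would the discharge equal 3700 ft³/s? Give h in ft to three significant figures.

h − h₀ = (Q/C)^(1/b) = (3700/131)^(1/1.90) = 5.803 ft
h = 1.90 + 5.803 = 7.703 ft

7.70 ft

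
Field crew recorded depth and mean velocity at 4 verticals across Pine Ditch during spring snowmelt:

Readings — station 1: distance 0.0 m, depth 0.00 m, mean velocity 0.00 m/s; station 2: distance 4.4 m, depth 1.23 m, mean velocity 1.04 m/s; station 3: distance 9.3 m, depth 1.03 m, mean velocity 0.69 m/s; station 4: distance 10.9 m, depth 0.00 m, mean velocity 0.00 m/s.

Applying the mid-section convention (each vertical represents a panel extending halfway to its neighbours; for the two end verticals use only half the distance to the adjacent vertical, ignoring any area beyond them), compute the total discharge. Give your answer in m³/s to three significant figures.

w_2 = (9.3 − 0.0)/2 = 4.65 m; q_2 = 1.04 × 1.23 × 4.65 = 5.948 m³/s
w_3 = (10.9 − 4.4)/2 = 3.25 m; q_3 = 0.69 × 1.03 × 3.25 = 2.310 m³/s
Stations 1, 4 contribute zero (depth or velocity is 0).
Q = Σ qᵢ = 8.258 m³/s

8.26 m³/s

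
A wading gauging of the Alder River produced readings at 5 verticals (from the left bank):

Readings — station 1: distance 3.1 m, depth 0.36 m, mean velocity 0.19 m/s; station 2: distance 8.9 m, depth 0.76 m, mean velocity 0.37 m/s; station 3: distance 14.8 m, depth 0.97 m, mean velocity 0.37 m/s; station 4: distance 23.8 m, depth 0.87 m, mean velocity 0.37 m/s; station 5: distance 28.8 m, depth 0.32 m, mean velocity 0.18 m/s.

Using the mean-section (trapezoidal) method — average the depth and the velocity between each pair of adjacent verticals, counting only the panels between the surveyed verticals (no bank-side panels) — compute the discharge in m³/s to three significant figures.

Panel 1-2: Δb = 5.8 m, d̄ = (0.36+0.76)/2 = 0.56, v̄ = (0.19+0.37)/2 = 0.28 → q = 5.8×0.56×0.28 = 0.9094 m³/s
Panel 2-3: Δb = 5.9 m, d̄ = (0.76+0.97)/2 = 0.865, v̄ = (0.37+0.37)/2 = 0.37 → q = 5.9×0.865×0.37 = 1.888 m³/s
Panel 3-4: Δb = 9 m, d̄ = (0.97+0.87)/2 = 0.92, v̄ = (0.37+0.37)/2 = 0.37 → q = 9×0.92×0.37 = 3.064 m³/s
Panel 4-5: Δb = 5 m, d̄ = (0.87+0.32)/2 = 0.595, v̄ = (0.37+0.18)/2 = 0.275 → q = 5×0.595×0.275 = 0.8181 m³/s
Q = Σ q = 6.679 m³/s

6.68 m³/s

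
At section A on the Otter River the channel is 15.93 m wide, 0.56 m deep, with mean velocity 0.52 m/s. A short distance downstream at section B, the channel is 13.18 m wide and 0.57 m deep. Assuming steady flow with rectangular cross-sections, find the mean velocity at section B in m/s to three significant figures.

0.617 m/s

Q = A₁V₁ = (15.93×0.56) × 0.52 = 4.639 m³/s
A₂ = 13.18 × 0.57 = 7.513 m²
V₂ = Q/A₂ = 4.639/7.513 = 0.6175 m/s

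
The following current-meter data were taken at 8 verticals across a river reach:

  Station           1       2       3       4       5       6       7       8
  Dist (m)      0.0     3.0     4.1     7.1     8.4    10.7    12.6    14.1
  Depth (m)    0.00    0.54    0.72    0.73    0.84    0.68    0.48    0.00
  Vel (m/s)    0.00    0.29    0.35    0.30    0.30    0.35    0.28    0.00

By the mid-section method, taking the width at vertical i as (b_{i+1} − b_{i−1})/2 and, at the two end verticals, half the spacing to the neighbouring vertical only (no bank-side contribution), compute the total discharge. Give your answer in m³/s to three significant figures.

2.49 m³/s

w_2 = (4.1 − 0.0)/2 = 2.05 m; q_2 = 0.29 × 0.54 × 2.05 = 0.3210 m³/s
w_3 = (7.1 − 3.0)/2 = 2.05 m; q_3 = 0.35 × 0.72 × 2.05 = 0.5166 m³/s
w_4 = (8.4 − 4.1)/2 = 2.15 m; q_4 = 0.30 × 0.73 × 2.15 = 0.4709 m³/s
w_5 = (10.7 − 7.1)/2 = 1.8 m; q_5 = 0.30 × 0.84 × 1.8 = 0.4536 m³/s
w_6 = (12.6 − 8.4)/2 = 2.1 m; q_6 = 0.35 × 0.68 × 2.1 = 0.4998 m³/s
w_7 = (14.1 − 10.7)/2 = 1.7 m; q_7 = 0.28 × 0.48 × 1.7 = 0.2285 m³/s
Stations 1, 8 contribute zero (depth or velocity is 0).
Q = Σ qᵢ = 2.490 m³/s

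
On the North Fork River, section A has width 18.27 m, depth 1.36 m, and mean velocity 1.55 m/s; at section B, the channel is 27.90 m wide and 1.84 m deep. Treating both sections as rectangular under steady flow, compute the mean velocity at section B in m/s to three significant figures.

0.750 m/s

Q = A₁V₁ = (18.27×1.36) × 1.55 = 38.51 m³/s
A₂ = 27.90 × 1.84 = 51.34 m²
V₂ = Q/A₂ = 38.51/51.34 = 0.7502 m/s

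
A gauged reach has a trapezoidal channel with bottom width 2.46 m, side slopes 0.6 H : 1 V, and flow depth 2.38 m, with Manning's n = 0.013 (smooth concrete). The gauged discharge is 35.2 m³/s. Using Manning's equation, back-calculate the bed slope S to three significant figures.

0.00202

A = (b + z·y)·y = (2.46 + 0.6×2.38)×2.38 = 9.253 m²
P = b + 2y√(1+z²) = 2.46 + 2×2.38×√(1+0.6²) = 8.011 m
R = A/P = 9.253/8.011 = 1.155 m
S = (Q·n / (1·A·R^(2/3)))² = (35.2×0.013 / (1×9.253×1.101))² = 0.002018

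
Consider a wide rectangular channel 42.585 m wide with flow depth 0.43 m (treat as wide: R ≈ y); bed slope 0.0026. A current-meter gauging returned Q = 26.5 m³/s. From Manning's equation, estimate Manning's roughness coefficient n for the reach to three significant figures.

A = b·y = 42.585 × 0.43 = 18.31 m²
Wide channel: R ≈ y = 0.43 m
n = (1/Q)·A·R^(2/3)·S^(1/2) = (1/26.5) × 18.31 × 0.5697 × 0.05099 = 0.02007

0.0201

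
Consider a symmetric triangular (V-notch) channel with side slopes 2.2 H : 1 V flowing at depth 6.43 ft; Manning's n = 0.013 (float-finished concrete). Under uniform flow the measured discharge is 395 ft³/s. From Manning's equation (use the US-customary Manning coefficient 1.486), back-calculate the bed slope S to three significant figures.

0.000345

A = z·y² = 2.2×6.43² = 90.96 ft²
P = 2y√(1+z²) = 2×6.43×√(1+2.2²) = 31.08 ft
R = A/P = 90.96/31.08 = 2.927 ft
S = (Q·n / (1.486·A·R^(2/3)))² = (395×0.013 / (1.486×90.96×2.046))² = 0.0003447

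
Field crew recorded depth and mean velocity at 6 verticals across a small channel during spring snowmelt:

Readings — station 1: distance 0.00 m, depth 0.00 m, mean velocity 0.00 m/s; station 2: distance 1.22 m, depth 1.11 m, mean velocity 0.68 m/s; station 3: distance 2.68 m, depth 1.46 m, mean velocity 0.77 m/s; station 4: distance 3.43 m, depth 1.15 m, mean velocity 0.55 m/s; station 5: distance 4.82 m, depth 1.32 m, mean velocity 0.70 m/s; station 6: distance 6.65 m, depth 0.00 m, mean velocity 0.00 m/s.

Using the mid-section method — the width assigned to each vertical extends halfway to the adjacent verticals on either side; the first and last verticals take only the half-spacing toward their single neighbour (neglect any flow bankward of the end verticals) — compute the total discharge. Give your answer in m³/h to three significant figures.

w_2 = (2.68 − 0.00)/2 = 1.34 m; q_2 = 0.68 × 1.11 × 1.34 = 1.011 m³/s
w_3 = (3.43 − 1.22)/2 = 1.105 m; q_3 = 0.77 × 1.46 × 1.105 = 1.242 m³/s
w_4 = (4.82 − 2.68)/2 = 1.07 m; q_4 = 0.55 × 1.15 × 1.07 = 0.6768 m³/s
w_5 = (6.65 − 3.43)/2 = 1.61 m; q_5 = 0.70 × 1.32 × 1.61 = 1.488 m³/s
Stations 1, 6 contribute zero (depth or velocity is 0).
Q = Σ qᵢ = 4.418 m³/s
= 4.418 × 3600 = 15910 m³/h

15900 m³/h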